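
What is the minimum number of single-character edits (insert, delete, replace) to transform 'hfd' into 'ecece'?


Building DP table for s1='hfd' (len 3) and s2='ecece' (len 5):
       e  c  e  c  e
    0  1  2  3  4  5
  h 1  1  2  3  4  5
  f 2  2  2  3  4  5
  d 3  3  3  3  4  5
Edit distance = dp[3][5] = 5

5


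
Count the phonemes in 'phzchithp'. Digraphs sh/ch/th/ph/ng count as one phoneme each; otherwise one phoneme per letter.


Parsing 'phzchithp' greedily, digraphs first:
  'ph' -> digraph (1 consonant phoneme) (phonemes so far: 1)
  'z' -> consonant phoneme (phonemes so far: 2)
  'ch' -> digraph (1 consonant phoneme) (phonemes so far: 3)
  'i' -> vowel phoneme (phonemes so far: 4)
  'th' -> digraph (1 consonant phoneme) (phonemes so far: 5)
  'p' -> consonant phoneme (phonemes so far: 6)
Total phonemes: 6

6


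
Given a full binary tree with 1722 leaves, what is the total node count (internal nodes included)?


Leaf nodes (terminals): 1722
Internal nodes = n - 1 = 1722 - 1 = 1721
Total = leaves + internal = 1722 + 1721 = 3443

3443


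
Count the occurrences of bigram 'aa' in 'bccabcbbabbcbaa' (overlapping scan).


Scanning 'bccabcbbabbcbaa' for bigram 'aa':
  Position 0: 'bc' -> no
  Position 1: 'cc' -> no
  Position 2: 'ca' -> no
  Position 3: 'ab' -> no
  Position 4: 'bc' -> no
  Position 5: 'cb' -> no
  Position 6: 'bb' -> no
  Position 7: 'ba' -> no
  Position 8: 'ab' -> no
  Position 9: 'bb' -> no
  Position 10: 'bc' -> no
  Position 11: 'cb' -> no
  Position 12: 'ba' -> no
  Position 13: 'aa' -> MATCH
Total matches: 1

1


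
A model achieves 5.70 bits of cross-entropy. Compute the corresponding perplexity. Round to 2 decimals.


Perplexity formula: PP = 2^H
H = 5.70
PP = 2^5.70
Decompose: 2^5.70 = 2^5 * 2^0.70
2^5 = 32, 2^0.70 ~ 1.6245048
PP ~ 32 * 1.6245048 = 51.9841536
Rounded to 2 decimals: 51.98

51.98


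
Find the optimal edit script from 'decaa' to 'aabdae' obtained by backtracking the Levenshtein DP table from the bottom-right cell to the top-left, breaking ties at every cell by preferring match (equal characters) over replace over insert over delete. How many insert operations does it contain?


Edit distance = 5. Backtracking from cell (5, 6) with preference match > replace > insert > delete,
then listing the resulting alignment 'decaa' -> 'aabdae' left to right:
  Step 1: insert 'a' [insertion #1]
  Step 2: replace d->a
  Step 3: replace e->b
  Step 4: replace c->d
  Step 5: keep 'a'
  Step 6: replace a->e
Total insertions: 1

1


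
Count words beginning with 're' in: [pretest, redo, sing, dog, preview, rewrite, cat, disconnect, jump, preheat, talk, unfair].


Checking each word for prefix 're':
  'pretest' -> no (count: 0)
  'redo' -> YES, starts with 're' (count: 1)
  'sing' -> no (count: 1)
  'dog' -> no (count: 1)
  'preview' -> no (count: 1)
  'rewrite' -> YES, starts with 're' (count: 2)
  'cat' -> no (count: 2)
  'disconnect' -> no (count: 2)
  'jump' -> no (count: 2)
  'preheat' -> no (count: 2)
  'talk' -> no (count: 2)
  'unfair' -> no (count: 2)
Total with prefix 're': 2

2


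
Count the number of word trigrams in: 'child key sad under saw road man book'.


Word trigrams from [8] words:
  Trigram 1: (child key sad)
  Trigram 2: (key sad under)
  Trigram 3: (sad under saw)
  Trigram 4: (under saw road)
  Trigram 5: (saw road man)
  Trigram 6: (road man book)
Total word trigrams: 8 - 2 = 6

6


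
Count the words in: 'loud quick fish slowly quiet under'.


Counting words by splitting on spaces:
  Word 1: 'loud'
  Word 2: 'quick'
  Word 3: 'fish'
  Word 4: 'slowly'
  Word 5: 'quiet'
  Word 6: 'under'
Total words: 6

6


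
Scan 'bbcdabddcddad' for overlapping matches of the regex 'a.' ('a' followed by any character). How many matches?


Pattern: a. means 'a' followed by any character.
Scanning 'bbcdabddcddad' position-by-position:
  Pos 0: window 'bb' -> no
  Pos 1: window 'bc' -> no
  Pos 2: window 'cd' -> no
  Pos 3: window 'da' -> no
  Pos 4: window 'ab' -> MATCH
  Pos 5: window 'bd' -> no
  Pos 6: window 'dd' -> no
  Pos 7: window 'dc' -> no
  Pos 8: window 'cd' -> no
  Pos 9: window 'dd' -> no
  Pos 10: window 'da' -> no
  Pos 11: window 'ad' -> MATCH
  Pos 12: window 'd' -> no
Total matches: 2

2


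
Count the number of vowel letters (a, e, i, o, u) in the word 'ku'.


Scanning each character of 'ku':
  Position 1: 'k' -> consonant (running count: 0)
  Position 2: 'u' -> vowel (running count: 1)
Total vowels: 1

1


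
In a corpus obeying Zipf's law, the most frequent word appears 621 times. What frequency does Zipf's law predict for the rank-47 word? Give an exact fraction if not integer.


Zipf's law: freq(rank) = f1 / rank
f1 = 621, rank = 47
freq = 621 / 47
GCD(621, 47) = 1
Simplified: 621/47

621/47


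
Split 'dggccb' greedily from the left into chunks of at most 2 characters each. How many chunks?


'dggccb' has 6 characters.
Chunking with max size 2:
  Chunk 1: 'dg' (positions 0-1)
  Chunk 2: 'gc' (positions 2-3)
  Chunk 3: 'cb' (positions 4-5)
Total chunks: ceil(6 / 2) = 3

3


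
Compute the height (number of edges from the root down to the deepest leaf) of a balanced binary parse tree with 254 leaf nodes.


In a balanced binary tree with n leaves the deepest leaf is ceil(log2(n)) edges below the root.
log2(254) = 7.9887
ceil(7.9887) = 8
height (edges) = 8

8


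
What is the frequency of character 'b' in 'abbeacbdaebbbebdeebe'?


Scanning 'abbeacbdaebbbebdeebe' for 'b':
  Position 1: 'b' -> MATCH (count: 1)
  Position 2: 'b' -> MATCH (count: 2)
  Position 6: 'b' -> MATCH (count: 3)
  Position 10: 'b' -> MATCH (count: 4)
  Position 11: 'b' -> MATCH (count: 5)
  Position 12: 'b' -> MATCH (count: 6)
  Position 14: 'b' -> MATCH (count: 7)
  Position 18: 'b' -> MATCH (count: 8)
Total occurrences of 'b': 8

8


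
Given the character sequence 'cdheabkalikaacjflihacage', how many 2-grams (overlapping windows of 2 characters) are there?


String 'cdheabkalikaacjflihacage' has length L = 24.
Number of overlapping n-grams = L - n + 1
Substituting: 24 - 2 + 1 = 23

23


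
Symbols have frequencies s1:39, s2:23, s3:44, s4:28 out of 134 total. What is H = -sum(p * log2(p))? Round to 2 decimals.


Computing entropy H = -sum(p_i * log2(p_i)):
  s1: p = 39/134 = 0.2910, -p*log2(p) = 0.5183
  s2: p = 23/134 = 0.1716, -p*log2(p) = 0.4364
  s3: p = 44/134 = 0.3284, -p*log2(p) = 0.5276
  s4: p = 28/134 = 0.2090, -p*log2(p) = 0.4720
H = sum of terms = 1.9543
Rounded to 2 decimals: 1.95

1.95


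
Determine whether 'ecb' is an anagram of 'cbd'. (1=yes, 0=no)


Sort characters of 'ecb': 'bce'
Sort characters of 'cbd': 'bcd'
Sorted forms differ -> they are NOT anagrams
Result: 0

0


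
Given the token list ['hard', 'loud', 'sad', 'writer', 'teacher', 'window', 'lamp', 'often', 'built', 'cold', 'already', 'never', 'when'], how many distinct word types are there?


Listing all tokens and tracking unique types:
  Token 1: 'hard' -> NEW (unique so far: 1)
  Token 2: 'loud' -> NEW (unique so far: 2)
  Token 3: 'sad' -> NEW (unique so far: 3)
  Token 4: 'writer' -> NEW (unique so far: 4)
  Token 5: 'teacher' -> NEW (unique so far: 5)
  Token 6: 'window' -> NEW (unique so far: 6)
  Token 7: 'lamp' -> NEW (unique so far: 7)
  Token 8: 'often' -> NEW (unique so far: 8)
  Token 9: 'built' -> NEW (unique so far: 9)
  Token 10: 'cold' -> NEW (unique so far: 10)
  Token 11: 'already' -> NEW (unique so far: 11)
  Token 12: 'never' -> NEW (unique so far: 12)
  Token 13: 'when' -> NEW (unique so far: 13)
Unique types: ('already', 'built', 'cold', 'hard', 'lamp', 'loud', 'never', 'often', 'sad', 'teacher', 'when', 'window', 'writer')
Vocabulary size: 13

13


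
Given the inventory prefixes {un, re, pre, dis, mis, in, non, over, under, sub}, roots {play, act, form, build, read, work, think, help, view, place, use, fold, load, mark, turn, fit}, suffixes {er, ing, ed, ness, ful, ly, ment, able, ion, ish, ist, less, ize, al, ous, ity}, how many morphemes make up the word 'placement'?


Segmenting 'placement' against the inventory:
  'place' -> root (morpheme 1)
  'ment' -> suffix (morpheme 2)
Total morphemes: 2

2


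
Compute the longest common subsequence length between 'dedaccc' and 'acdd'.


DP table for LCS of 'dedaccc' and 'acdd':
       a  c  d  d
    0  0  0  0  0
  d 0  0  0  1  1
  e 0  0  0  1  1
  d 0  0  0  1  2
  a 0  1  1  1  2
  c 0  1  2  2  2
  c 0  1  2  2  2
  c 0  1  2  2  2
LCS: 'dd'
LCS length = 2

2


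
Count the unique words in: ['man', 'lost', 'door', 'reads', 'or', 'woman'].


Listing all tokens and tracking unique types:
  Token 1: 'man' -> NEW (unique so far: 1)
  Token 2: 'lost' -> NEW (unique so far: 2)
  Token 3: 'door' -> NEW (unique so far: 3)
  Token 4: 'reads' -> NEW (unique so far: 4)
  Token 5: 'or' -> NEW (unique so far: 5)
  Token 6: 'woman' -> NEW (unique so far: 6)
Unique types: ('door', 'lost', 'man', 'or', 'reads', 'woman')
Vocabulary size: 6

6


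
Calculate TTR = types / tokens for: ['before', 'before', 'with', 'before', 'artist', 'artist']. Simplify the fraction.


Tokens: 6
Unique types: ('artist', 'before', 'with') = 3
TTR = 3/6
Simplify: divide both by 3 -> 1/2
TTR = 1/2

1/2


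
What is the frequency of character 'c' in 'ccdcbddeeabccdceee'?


Scanning 'ccdcbddeeabccdceee' for 'c':
  Position 0: 'c' -> MATCH (count: 1)
  Position 1: 'c' -> MATCH (count: 2)
  Position 3: 'c' -> MATCH (count: 3)
  Position 11: 'c' -> MATCH (count: 4)
  Position 12: 'c' -> MATCH (count: 5)
  Position 14: 'c' -> MATCH (count: 6)
Total occurrences of 'c': 6

6


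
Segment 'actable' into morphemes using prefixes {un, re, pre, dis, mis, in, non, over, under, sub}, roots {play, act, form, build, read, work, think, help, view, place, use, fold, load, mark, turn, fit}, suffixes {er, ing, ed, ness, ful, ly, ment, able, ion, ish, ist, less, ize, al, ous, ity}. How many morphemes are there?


Segmenting 'actable' against the inventory:
  'act' -> root (morpheme 1)
  'able' -> suffix (morpheme 2)
Total morphemes: 2

2


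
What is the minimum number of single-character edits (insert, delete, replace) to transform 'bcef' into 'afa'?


Building DP table for s1='bcef' (len 4) and s2='afa' (len 3):
       a  f  a
    0  1  2  3
  b 1  1  2  3
  c 2  2  2  3
  e 3  3  3  3
  f 4  4  3  4
Edit distance = dp[4][3] = 4

4


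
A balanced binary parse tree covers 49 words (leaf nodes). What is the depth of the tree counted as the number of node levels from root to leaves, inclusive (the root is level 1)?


In a balanced binary tree with n leaves the deepest leaf is ceil(log2(n)) edges below the root,
so counting node levels inclusive of root and leaves gives ceil(log2(n)) + 1 levels.
log2(49) = 5.6147
ceil(5.6147) = 6
levels = 6 + 1 = 7

7


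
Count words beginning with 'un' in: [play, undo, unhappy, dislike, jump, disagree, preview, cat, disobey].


Checking each word for prefix 'un':
  'play' -> no (count: 0)
  'undo' -> YES, starts with 'un' (count: 1)
  'unhappy' -> YES, starts with 'un' (count: 2)
  'dislike' -> no (count: 2)
  'jump' -> no (count: 2)
  'disagree' -> no (count: 2)
  'preview' -> no (count: 2)
  'cat' -> no (count: 2)
  'disobey' -> no (count: 2)
Total with prefix 'un': 2

2


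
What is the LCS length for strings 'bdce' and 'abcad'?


DP table for LCS of 'bdce' and 'abcad':
       a  b  c  a  d
    0  0  0  0  0  0
  b 0  0  1  1  1  1
  d 0  0  1  1  1  2
  c 0  0  1  2  2  2
  e 0  0  1  2  2  2
LCS: 'bd'
LCS length = 2

2


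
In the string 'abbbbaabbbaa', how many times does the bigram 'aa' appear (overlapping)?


Scanning 'abbbbaabbbaa' for bigram 'aa':
  Position 0: 'ab' -> no
  Position 1: 'bb' -> no
  Position 2: 'bb' -> no
  Position 3: 'bb' -> no
  Position 4: 'ba' -> no
  Position 5: 'aa' -> MATCH
  Position 6: 'ab' -> no
  Position 7: 'bb' -> no
  Position 8: 'bb' -> no
  Position 9: 'ba' -> no
  Position 10: 'aa' -> MATCH
Total matches: 2

2


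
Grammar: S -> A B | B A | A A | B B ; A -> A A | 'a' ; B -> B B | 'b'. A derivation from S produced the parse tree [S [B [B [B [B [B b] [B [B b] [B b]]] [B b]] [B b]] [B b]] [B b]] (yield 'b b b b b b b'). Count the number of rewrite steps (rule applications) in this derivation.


Every bracketed nonterminal node [X ...] in the tree is produced by exactly one rule application.
Reading the tree off as a leftmost derivation:
  Step 1: S  =>  B B   (applied S -> B B)
  Step 2: B B  =>  B B B   (applied B -> B B)
  Step 3: B B B  =>  B B B B   (applied B -> B B)
  Step 4: B B B B  =>  B B B B B   (applied B -> B B)
  Step 5: B B B B B  =>  B B B B B B   (applied B -> B B)
  Step 6: B B B B B B  =>  b B B B B B   (applied B -> b)
  Step 7: b B B B B B  =>  b B B B B B B   (applied B -> B B)
  Step 8: b B B B B B B  =>  b b B B B B B   (applied B -> b)
  Step 9: b b B B B B B  =>  b b b B B B B   (applied B -> b)
  Step 10: b b b B B B B  =>  b b b b B B B   (applied B -> b)
  Step 11: b b b b B B B  =>  b b b b b B B   (applied B -> b)
  Step 12: b b b b b B B  =>  b b b b b b B   (applied B -> b)
  Step 13: b b b b b b B  =>  b b b b b b b   (applied B -> b)
Final yield: b b b b b b b
Total rewrite steps: 13

13


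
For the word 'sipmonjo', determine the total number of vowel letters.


Scanning each character of 'sipmonjo':
  Position 1: 's' -> consonant (running count: 0)
  Position 2: 'i' -> vowel (running count: 1)
  Position 3: 'p' -> consonant (running count: 1)
  Position 4: 'm' -> consonant (running count: 1)
  Position 5: 'o' -> vowel (running count: 2)
  Position 6: 'n' -> consonant (running count: 2)
  Position 7: 'j' -> consonant (running count: 2)
  Position 8: 'o' -> vowel (running count: 3)
Total vowels: 3

3


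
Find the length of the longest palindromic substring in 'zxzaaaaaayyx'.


Scanning 'zxzaaaaaayyx' for palindromic substrings.
Substring at positions 3-8: 'aaaaaa'.
Check: reverse('aaaaaa') = 'aaaaaa' -> palindrome confirmed.
Neighbouring characters ('z' / 'y') break symmetry, so it cannot extend further.
No longer palindromic substring exists; longest length = 6

6


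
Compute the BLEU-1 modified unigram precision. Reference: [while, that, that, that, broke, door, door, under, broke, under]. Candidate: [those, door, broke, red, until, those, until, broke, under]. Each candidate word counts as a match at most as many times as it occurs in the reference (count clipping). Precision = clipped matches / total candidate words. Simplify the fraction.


Reference word counts: {'broke': 2, 'door': 2, 'that': 3, 'under': 2, 'while': 1}
Checking each candidate word (with clipping):
  'those' -> not in reference -> no match (matches: 0)
  'door' -> in reference (ref count 2, used 1/2) -> match (matches: 1)
  'broke' -> in reference (ref count 2, used 1/2) -> match (matches: 2)
  'red' -> not in reference -> no match (matches: 2)
  'until' -> not in reference -> no match (matches: 2)
  'those' -> not in reference -> no match (matches: 2)
  'until' -> not in reference -> no match (matches: 2)
  'broke' -> in reference (ref count 2, used 2/2) -> match (matches: 3)
  'under' -> in reference (ref count 2, used 1/2) -> match (matches: 4)
Clipped matches: 4, Candidate length: 9
Precision = 4/9

4/9


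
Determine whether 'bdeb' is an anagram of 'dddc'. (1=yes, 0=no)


Sort characters of 'bdeb': 'bbde'
Sort characters of 'dddc': 'cddd'
Sorted forms differ -> they are NOT anagrams
Result: 0

0


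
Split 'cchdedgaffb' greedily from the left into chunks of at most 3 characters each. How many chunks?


'cchdedgaffb' has 11 characters.
Chunking with max size 3:
  Chunk 1: 'cch' (positions 0-2)
  Chunk 2: 'ded' (positions 3-5)
  Chunk 3: 'gaf' (positions 6-8)
  Chunk 4: 'fb' (positions 9-10)
Total chunks: ceil(11 / 3) = 4

4


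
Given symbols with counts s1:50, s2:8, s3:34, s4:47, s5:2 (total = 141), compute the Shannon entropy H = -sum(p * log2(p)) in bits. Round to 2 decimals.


Computing entropy H = -sum(p_i * log2(p_i)):
  s1: p = 50/141 = 0.3546, -p*log2(p) = 0.5304
  s2: p = 8/141 = 0.0567, -p*log2(p) = 0.2349
  s3: p = 34/141 = 0.2411, -p*log2(p) = 0.4948
  s4: p = 47/141 = 0.3333, -p*log2(p) = 0.5283
  s5: p = 2/141 = 0.0142, -p*log2(p) = 0.0871
H = sum of terms = 1.8755
Rounded to 2 decimals: 1.88

1.88


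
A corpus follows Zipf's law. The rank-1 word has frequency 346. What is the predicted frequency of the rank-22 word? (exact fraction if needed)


Zipf's law: freq(rank) = f1 / rank
f1 = 346, rank = 22
freq = 346 / 22
GCD(346, 22) = 2
Simplified: 173/11

173/11


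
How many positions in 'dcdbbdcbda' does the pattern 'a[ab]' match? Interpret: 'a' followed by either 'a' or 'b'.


Pattern: a[ab] means 'a' followed by either 'a' or 'b'.
Scanning 'dcdbbdcbda' position-by-position:
  Pos 0: window 'dc' -> no
  Pos 1: window 'cd' -> no
  Pos 2: window 'db' -> no
  Pos 3: window 'bb' -> no
  Pos 4: window 'bd' -> no
  Pos 5: window 'dc' -> no
  Pos 6: window 'cb' -> no
  Pos 7: window 'bd' -> no
  Pos 8: window 'da' -> no
  Pos 9: window 'a' -> no
Total matches: 0

0


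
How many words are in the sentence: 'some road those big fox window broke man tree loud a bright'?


Counting words by splitting on spaces:
  Word 1: 'some'
  Word 2: 'road'
  Word 3: 'those'
  Word 4: 'big'
  Word 5: 'fox'
  Word 6: 'window'
  Word 7: 'broke'
  Word 8: 'man'
  Word 9: 'tree'
  Word 10: 'loud'
  Word 11: 'a'
  Word 12: 'bright'
Total words: 12

12


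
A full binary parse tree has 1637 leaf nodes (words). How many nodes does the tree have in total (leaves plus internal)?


Leaf nodes (terminals): 1637
Internal nodes = n - 1 = 1637 - 1 = 1636
Total = leaves + internal = 1637 + 1636 = 3273

3273


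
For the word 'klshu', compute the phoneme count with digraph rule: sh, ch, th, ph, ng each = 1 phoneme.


Parsing 'klshu' greedily, digraphs first:
  'k' -> consonant phoneme (phonemes so far: 1)
  'l' -> consonant phoneme (phonemes so far: 2)
  'sh' -> digraph (1 consonant phoneme) (phonemes so far: 3)
  'u' -> vowel phoneme (phonemes so far: 4)
Total phonemes: 4

4


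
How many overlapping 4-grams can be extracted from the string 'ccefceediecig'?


String 'ccefceediecig' has length L = 13.
Number of overlapping n-grams = L - n + 1
Substituting: 13 - 4 + 1 = 10

10


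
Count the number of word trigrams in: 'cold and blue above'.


Word trigrams from [4] words:
  Trigram 1: (cold and blue)
  Trigram 2: (and blue above)
Total word trigrams: 4 - 2 = 2

2


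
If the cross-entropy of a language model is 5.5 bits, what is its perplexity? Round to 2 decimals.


Perplexity formula: PP = 2^H
H = 5.5
PP = 2^5.5
Decompose: 2^5.5 = 2^5 * 2^0.5 = 2^5 * sqrt(2)
2^5 = 32, sqrt(2) ~ 1.4142136
PP ~ 32 * 1.4142136 = 45.2548352
Rounded to 2 decimals: 45.25

45.25


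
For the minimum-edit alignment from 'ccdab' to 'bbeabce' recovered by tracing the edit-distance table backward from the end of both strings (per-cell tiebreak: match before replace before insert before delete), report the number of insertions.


Edit distance = 5. Backtracking from cell (5, 7) with preference match > replace > insert > delete,
then listing the resulting alignment 'ccdab' -> 'bbeabce' left to right:
  Step 1: replace c->b
  Step 2: replace c->b
  Step 3: replace d->e
  Step 4: keep 'a'
  Step 5: keep 'b'
  Step 6: insert 'c' [insertion #1]
  Step 7: insert 'e' [insertion #2]
Total insertions: 2

2


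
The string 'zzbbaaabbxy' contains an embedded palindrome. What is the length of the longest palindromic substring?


Scanning 'zzbbaaabbxy' for palindromic substrings.
Substring at positions 2-8: 'bbaaabb'.
Check: reverse('bbaaabb') = 'bbaaabb' -> palindrome confirmed.
Neighbouring characters ('z' / 'x') break symmetry, so it cannot extend further.
No longer palindromic substring exists; longest length = 7

7


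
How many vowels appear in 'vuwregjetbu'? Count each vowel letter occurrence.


Scanning each character of 'vuwregjetbu':
  Position 1: 'v' -> consonant (running count: 0)
  Position 2: 'u' -> vowel (running count: 1)
  Position 3: 'w' -> consonant (running count: 1)
  Position 4: 'r' -> consonant (running count: 1)
  Position 5: 'e' -> vowel (running count: 2)
  Position 6: 'g' -> consonant (running count: 2)
  Position 7: 'j' -> consonant (running count: 2)
  Position 8: 'e' -> vowel (running count: 3)
  Position 9: 't' -> consonant (running count: 3)
  Position 10: 'b' -> consonant (running count: 3)
  Position 11: 'u' -> vowel (running count: 4)
Total vowels: 4

4


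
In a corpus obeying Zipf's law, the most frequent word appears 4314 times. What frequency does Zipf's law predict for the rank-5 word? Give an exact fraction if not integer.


Zipf's law: freq(rank) = f1 / rank
f1 = 4314, rank = 5
freq = 4314 / 5
GCD(4314, 5) = 1
Simplified: 4314/5

4314/5


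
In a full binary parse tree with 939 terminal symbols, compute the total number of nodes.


Leaf nodes (terminals): 939
Internal nodes = n - 1 = 939 - 1 = 938
Total = leaves + internal = 939 + 938 = 1877

1877


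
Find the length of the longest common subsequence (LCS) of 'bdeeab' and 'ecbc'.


DP table for LCS of 'bdeeab' and 'ecbc':
       e  c  b  c
    0  0  0  0  0
  b 0  0  0  1  1
  d 0  0  0  1  1
  e 0  1  1  1  1
  e 0  1  1  1  1
  a 0  1  1  1  1
  b 0  1  1  2  2
LCS: 'eb'
LCS length = 2

2


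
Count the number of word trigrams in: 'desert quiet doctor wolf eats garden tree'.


Word trigrams from [7] words:
  Trigram 1: (desert quiet doctor)
  Trigram 2: (quiet doctor wolf)
  Trigram 3: (doctor wolf eats)
  Trigram 4: (wolf eats garden)
  Trigram 5: (eats garden tree)
Total word trigrams: 7 - 2 = 5

5


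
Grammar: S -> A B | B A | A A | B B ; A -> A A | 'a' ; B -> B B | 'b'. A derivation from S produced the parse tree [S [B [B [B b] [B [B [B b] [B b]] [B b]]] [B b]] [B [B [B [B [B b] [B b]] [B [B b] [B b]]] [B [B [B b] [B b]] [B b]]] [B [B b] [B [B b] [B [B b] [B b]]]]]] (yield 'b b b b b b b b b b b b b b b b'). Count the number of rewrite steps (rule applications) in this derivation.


Every bracketed nonterminal node [X ...] in the tree is produced by exactly one rule application.
Reading the tree off as a leftmost derivation:
  Step 1: S  =>  B B   (applied S -> B B)
  Step 2: B B  =>  B B B   (applied B -> B B)
  Step 3: B B B  =>  B B B B   (applied B -> B B)
  Step 4: B B B B  =>  b B B B   (applied B -> b)
  Step 5: b B B B  =>  b B B B B   (applied B -> B B)
  Step 6: b B B B B  =>  b B B B B B   (applied B -> B B)
  Step 7: b B B B B B  =>  b b B B B B   (applied B -> b)
  Step 8: b b B B B B  =>  b b b B B B   (applied B -> b)
  Step 9: b b b B B B  =>  b b b b B B   (applied B -> b)
  Step 10: b b b b B B  =>  b b b b b B   (applied B -> b)
  Step 11: b b b b b B  =>  b b b b b B B   (applied B -> B B)
  Step 12: b b b b b B B  =>  b b b b b B B B   (applied B -> B B)
  Step 13: b b b b b B B B  =>  b b b b b B B B B   (applied B -> B B)
  Step 14: b b b b b B B B B  =>  b b b b b B B B B B   (applied B -> B B)
  Step 15: b b b b b B B B B B  =>  b b b b b b B B B B   (applied B -> b)
  Step 16: b b b b b b B B B B  =>  b b b b b b b B B B   (applied B -> b)
  Step 17: b b b b b b b B B B  =>  b b b b b b b B B B B   (applied B -> B B)
  Step 18: b b b b b b b B B B B  =>  b b b b b b b b B B B   (applied B -> b)
  Step 19: b b b b b b b b B B B  =>  b b b b b b b b b B B   (applied B -> b)
  Step 20: b b b b b b b b b B B  =>  b b b b b b b b b B B B   (applied B -> B B)
  Step 21: b b b b b b b b b B B B  =>  b b b b b b b b b B B B B   (applied B -> B B)
  Step 22: b b b b b b b b b B B B B  =>  b b b b b b b b b b B B B   (applied B -> b)
  Step 23: b b b b b b b b b b B B B  =>  b b b b b b b b b b b B B   (applied B -> b)
  Step 24: b b b b b b b b b b b B B  =>  b b b b b b b b b b b b B   (applied B -> b)
  Step 25: b b b b b b b b b b b b B  =>  b b b b b b b b b b b b B B   (applied B -> B B)
  Step 26: b b b b b b b b b b b b B B  =>  b b b b b b b b b b b b b B   (applied B -> b)
  Step 27: b b b b b b b b b b b b b B  =>  b b b b b b b b b b b b b B B   (applied B -> B B)
  Step 28: b b b b b b b b b b b b b B B  =>  b b b b b b b b b b b b b b B   (applied B -> b)
  Step 29: b b b b b b b b b b b b b b B  =>  b b b b b b b b b b b b b b B B   (applied B -> B B)
  Step 30: b b b b b b b b b b b b b b B B  =>  b b b b b b b b b b b b b b b B   (applied B -> b)
  Step 31: b b b b b b b b b b b b b b b B  =>  b b b b b b b b b b b b b b b b   (applied B -> b)
Final yield: b b b b b b b b b b b b b b b b
Total rewrite steps: 31

31


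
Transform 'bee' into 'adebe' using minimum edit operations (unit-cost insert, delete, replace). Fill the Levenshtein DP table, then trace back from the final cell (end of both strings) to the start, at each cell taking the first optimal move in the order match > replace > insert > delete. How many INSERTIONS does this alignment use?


Edit distance = 3. Backtracking from cell (3, 5) with preference match > replace > insert > delete,
then listing the resulting alignment 'bee' -> 'adebe' left to right:
  Step 1: insert 'a' [insertion #1]
  Step 2: replace b->d
  Step 3: keep 'e'
  Step 4: insert 'b' [insertion #2]
  Step 5: keep 'e'
Total insertions: 2

2


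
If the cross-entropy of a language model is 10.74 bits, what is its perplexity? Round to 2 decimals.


Perplexity formula: PP = 2^H
H = 10.74
PP = 2^10.74
Decompose: 2^10.74 = 2^10 * 2^0.74
2^10 = 1024, 2^0.74 ~ 1.6701758
PP ~ 1024 * 1.6701758 = 1710.2600192
Rounded to 2 decimals: 1710.26

1710.26


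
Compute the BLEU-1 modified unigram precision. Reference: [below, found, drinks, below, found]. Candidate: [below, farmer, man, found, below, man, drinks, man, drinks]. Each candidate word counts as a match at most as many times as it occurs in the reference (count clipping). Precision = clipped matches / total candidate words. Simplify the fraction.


Reference word counts: {'below': 2, 'drinks': 1, 'found': 2}
Checking each candidate word (with clipping):
  'below' -> in reference (ref count 2, used 1/2) -> match (matches: 1)
  'farmer' -> not in reference -> no match (matches: 1)
  'man' -> not in reference -> no match (matches: 1)
  'found' -> in reference (ref count 2, used 1/2) -> match (matches: 2)
  'below' -> in reference (ref count 2, used 2/2) -> match (matches: 3)
  'man' -> not in reference -> no match (matches: 3)
  'drinks' -> in reference (ref count 1, used 1/1) -> match (matches: 4)
  'man' -> not in reference -> no match (matches: 4)
  'drinks' -> ref count 1 already used up (1/1) -> clipped, no match (matches: 4)
Clipped matches: 4, Candidate length: 9
Precision = 4/9

4/9


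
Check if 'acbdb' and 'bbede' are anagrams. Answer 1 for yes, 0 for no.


Sort characters of 'acbdb': 'abbcd'
Sort characters of 'bbede': 'bbdee'
Sorted forms differ -> they are NOT anagrams
Result: 0

0


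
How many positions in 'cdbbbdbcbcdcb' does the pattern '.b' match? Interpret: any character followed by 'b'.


Pattern: .b means any character followed by 'b'.
Scanning 'cdbbbdbcbcdcb' position-by-position:
  Pos 0: window 'cd' -> no
  Pos 1: window 'db' -> MATCH
  Pos 2: window 'bb' -> MATCH
  Pos 3: window 'bb' -> MATCH
  Pos 4: window 'bd' -> no
  Pos 5: window 'db' -> MATCH
  Pos 6: window 'bc' -> no
  Pos 7: window 'cb' -> MATCH
  Pos 8: window 'bc' -> no
  Pos 9: window 'cd' -> no
  Pos 10: window 'dc' -> no
  Pos 11: window 'cb' -> MATCH
  Pos 12: window 'b' -> no
Total matches: 6

6


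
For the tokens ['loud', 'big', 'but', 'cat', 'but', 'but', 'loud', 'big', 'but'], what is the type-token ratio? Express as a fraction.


Tokens: 9
Unique types: ('big', 'but', 'cat', 'loud') = 4
TTR = 4/9
Already in lowest terms.

4/9


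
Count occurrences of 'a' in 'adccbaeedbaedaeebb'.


Scanning 'adccbaeedbaedaeebb' for 'a':
  Position 0: 'a' -> MATCH (count: 1)
  Position 5: 'a' -> MATCH (count: 2)
  Position 10: 'a' -> MATCH (count: 3)
  Position 13: 'a' -> MATCH (count: 4)
Total occurrences of 'a': 4

4


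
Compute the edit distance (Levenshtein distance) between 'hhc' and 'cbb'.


Building DP table for s1='hhc' (len 3) and s2='cbb' (len 3):
       c  b  b
    0  1  2  3
  h 1  1  2  3
  h 2  2  2  3
  c 3  2  3  3
Edit distance = dp[3][3] = 3

3


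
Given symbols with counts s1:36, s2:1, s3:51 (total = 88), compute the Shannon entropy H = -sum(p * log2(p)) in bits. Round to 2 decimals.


Computing entropy H = -sum(p_i * log2(p_i)):
  s1: p = 36/88 = 0.4091, -p*log2(p) = 0.5275
  s2: p = 1/88 = 0.0114, -p*log2(p) = 0.0734
  s3: p = 51/88 = 0.5795, -p*log2(p) = 0.4561
H = sum of terms = 1.0570
Rounded to 2 decimals: 1.06

1.06


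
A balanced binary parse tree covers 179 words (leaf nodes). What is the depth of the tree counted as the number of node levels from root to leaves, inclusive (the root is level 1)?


In a balanced binary tree with n leaves the deepest leaf is ceil(log2(n)) edges below the root,
so counting node levels inclusive of root and leaves gives ceil(log2(n)) + 1 levels.
log2(179) = 7.4838
ceil(7.4838) = 8
levels = 8 + 1 = 9

9


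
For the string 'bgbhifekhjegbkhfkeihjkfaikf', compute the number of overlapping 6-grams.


String 'bgbhifekhjegbkhfkeihjkfaikf' has length L = 27.
Number of overlapping n-grams = L - n + 1
Substituting: 27 - 6 + 1 = 22

22


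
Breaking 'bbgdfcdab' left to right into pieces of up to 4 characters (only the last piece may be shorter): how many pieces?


'bbgdfcdab' has 9 characters.
Chunking with max size 4:
  Chunk 1: 'bbgd' (positions 0-3)
  Chunk 2: 'fcda' (positions 4-7)
  Chunk 3: 'b' (positions 8-8)
Total chunks: ceil(9 / 4) = 3

3


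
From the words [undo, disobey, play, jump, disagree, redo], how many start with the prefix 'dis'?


Checking each word for prefix 'dis':
  'undo' -> no (count: 0)
  'disobey' -> YES, starts with 'dis' (count: 1)
  'play' -> no (count: 1)
  'jump' -> no (count: 1)
  'disagree' -> YES, starts with 'dis' (count: 2)
  'redo' -> no (count: 2)
Total with prefix 'dis': 2

2


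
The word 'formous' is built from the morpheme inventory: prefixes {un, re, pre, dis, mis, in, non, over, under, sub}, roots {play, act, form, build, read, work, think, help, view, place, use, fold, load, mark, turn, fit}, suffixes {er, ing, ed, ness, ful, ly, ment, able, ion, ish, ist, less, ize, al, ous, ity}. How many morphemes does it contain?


Segmenting 'formous' against the inventory:
  'form' -> root (morpheme 1)
  'ous' -> suffix (morpheme 2)
Total morphemes: 2

2


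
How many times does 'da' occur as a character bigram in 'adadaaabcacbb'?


Scanning 'adadaaabcacbb' for bigram 'da':
  Position 0: 'ad' -> no
  Position 1: 'da' -> MATCH
  Position 2: 'ad' -> no
  Position 3: 'da' -> MATCH
  Position 4: 'aa' -> no
  Position 5: 'aa' -> no
  Position 6: 'ab' -> no
  Position 7: 'bc' -> no
  Position 8: 'ca' -> no
  Position 9: 'ac' -> no
  Position 10: 'cb' -> no
  Position 11: 'bb' -> no
Total matches: 2

2


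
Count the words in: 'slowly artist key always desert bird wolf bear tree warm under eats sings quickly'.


Counting words by splitting on spaces:
  Word 1: 'slowly'
  Word 2: 'artist'
  Word 3: 'key'
  Word 4: 'always'
  Word 5: 'desert'
  Word 6: 'bird'
  Word 7: 'wolf'
  Word 8: 'bear'
  Word 9: 'tree'
  Word 10: 'warm'
  Word 11: 'under'
  Word 12: 'eats'
  Word 13: 'sings'
  Word 14: 'quickly'
Total words: 14

14


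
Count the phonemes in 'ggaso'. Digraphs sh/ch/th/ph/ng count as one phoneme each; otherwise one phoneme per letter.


Parsing 'ggaso' greedily, digraphs first:
  'g' -> consonant phoneme (phonemes so far: 1)
  'g' -> consonant phoneme (phonemes so far: 2)
  'a' -> vowel phoneme (phonemes so far: 3)
  's' -> consonant phoneme (phonemes so far: 4)
  'o' -> vowel phoneme (phonemes so far: 5)
Total phonemes: 5

5


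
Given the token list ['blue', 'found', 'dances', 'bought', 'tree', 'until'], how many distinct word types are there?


Listing all tokens and tracking unique types:
  Token 1: 'blue' -> NEW (unique so far: 1)
  Token 2: 'found' -> NEW (unique so far: 2)
  Token 3: 'dances' -> NEW (unique so far: 3)
  Token 4: 'bought' -> NEW (unique so far: 4)
  Token 5: 'tree' -> NEW (unique so far: 5)
  Token 6: 'until' -> NEW (unique so far: 6)
Unique types: ('blue', 'bought', 'dances', 'found', 'tree', 'until')
Vocabulary size: 6

6


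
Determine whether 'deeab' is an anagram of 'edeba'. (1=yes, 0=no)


Sort characters of 'deeab': 'abdee'
Sort characters of 'edeba': 'abdee'
Sorted forms match -> they ARE anagrams
Result: 1

1


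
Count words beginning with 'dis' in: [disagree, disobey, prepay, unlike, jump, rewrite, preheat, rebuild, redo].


Checking each word for prefix 'dis':
  'disagree' -> YES, starts with 'dis' (count: 1)
  'disobey' -> YES, starts with 'dis' (count: 2)
  'prepay' -> no (count: 2)
  'unlike' -> no (count: 2)
  'jump' -> no (count: 2)
  'rewrite' -> no (count: 2)
  'preheat' -> no (count: 2)
  'rebuild' -> no (count: 2)
  'redo' -> no (count: 2)
Total with prefix 'dis': 2

2


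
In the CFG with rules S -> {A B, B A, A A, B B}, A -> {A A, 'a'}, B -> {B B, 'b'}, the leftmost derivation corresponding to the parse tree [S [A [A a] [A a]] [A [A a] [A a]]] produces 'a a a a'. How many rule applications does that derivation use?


Every bracketed nonterminal node [X ...] in the tree is produced by exactly one rule application.
Reading the tree off as a leftmost derivation:
  Step 1: S  =>  A A   (applied S -> A A)
  Step 2: A A  =>  A A A   (applied A -> A A)
  Step 3: A A A  =>  a A A   (applied A -> a)
  Step 4: a A A  =>  a a A   (applied A -> a)
  Step 5: a a A  =>  a a A A   (applied A -> A A)
  Step 6: a a A A  =>  a a a A   (applied A -> a)
  Step 7: a a a A  =>  a a a a   (applied A -> a)
Final yield: a a a a
Total rewrite steps: 7

7


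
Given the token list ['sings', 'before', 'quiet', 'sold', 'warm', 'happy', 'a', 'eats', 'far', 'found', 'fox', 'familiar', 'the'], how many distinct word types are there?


Listing all tokens and tracking unique types:
  Token 1: 'sings' -> NEW (unique so far: 1)
  Token 2: 'before' -> NEW (unique so far: 2)
  Token 3: 'quiet' -> NEW (unique so far: 3)
  Token 4: 'sold' -> NEW (unique so far: 4)
  Token 5: 'warm' -> NEW (unique so far: 5)
  Token 6: 'happy' -> NEW (unique so far: 6)
  Token 7: 'a' -> NEW (unique so far: 7)
  Token 8: 'eats' -> NEW (unique so far: 8)
  Token 9: 'far' -> NEW (unique so far: 9)
  Token 10: 'found' -> NEW (unique so far: 10)
  Token 11: 'fox' -> NEW (unique so far: 11)
  Token 12: 'familiar' -> NEW (unique so far: 12)
  Token 13: 'the' -> NEW (unique so far: 13)
Unique types: ('a', 'before', 'eats', 'familiar', 'far', 'found', 'fox', 'happy', 'quiet', 'sings', 'sold', 'the', 'warm')
Vocabulary size: 13

13


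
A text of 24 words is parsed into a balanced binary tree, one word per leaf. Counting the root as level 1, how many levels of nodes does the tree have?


In a balanced binary tree with n leaves the deepest leaf is ceil(log2(n)) edges below the root,
so counting node levels inclusive of root and leaves gives ceil(log2(n)) + 1 levels.
log2(24) = 4.5850
ceil(4.5850) = 5
levels = 5 + 1 = 6

6


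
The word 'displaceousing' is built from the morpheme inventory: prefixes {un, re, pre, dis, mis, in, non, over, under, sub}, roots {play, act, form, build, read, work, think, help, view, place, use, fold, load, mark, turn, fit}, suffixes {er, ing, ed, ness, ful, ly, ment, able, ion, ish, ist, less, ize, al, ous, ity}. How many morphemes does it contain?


Segmenting 'displaceousing' against the inventory:
  'dis' -> prefix (morpheme 1)
  'place' -> root (morpheme 2)
  'ous' -> suffix (morpheme 3)
  'ing' -> suffix (morpheme 4)
Total morphemes: 4

4


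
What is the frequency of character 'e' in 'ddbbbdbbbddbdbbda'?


Scanning 'ddbbbdbbbddbdbbda' for 'e':
  No matches found.
Total occurrences of 'e': 0

0


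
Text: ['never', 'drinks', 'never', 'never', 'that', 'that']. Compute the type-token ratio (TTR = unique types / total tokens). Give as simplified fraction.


Tokens: 6
Unique types: ('drinks', 'never', 'that') = 3
TTR = 3/6
Simplify: divide both by 3 -> 1/2
TTR = 1/2

1/2


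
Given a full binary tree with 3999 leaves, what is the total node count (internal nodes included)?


Leaf nodes (terminals): 3999
Internal nodes = n - 1 = 3999 - 1 = 3998
Total = leaves + internal = 3999 + 3998 = 7997

7997


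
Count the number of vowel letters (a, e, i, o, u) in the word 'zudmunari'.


Scanning each character of 'zudmunari':
  Position 1: 'z' -> consonant (running count: 0)
  Position 2: 'u' -> vowel (running count: 1)
  Position 3: 'd' -> consonant (running count: 1)
  Position 4: 'm' -> consonant (running count: 1)
  Position 5: 'u' -> vowel (running count: 2)
  Position 6: 'n' -> consonant (running count: 2)
  Position 7: 'a' -> vowel (running count: 3)
  Position 8: 'r' -> consonant (running count: 3)
  Position 9: 'i' -> vowel (running count: 4)
Total vowels: 4

4


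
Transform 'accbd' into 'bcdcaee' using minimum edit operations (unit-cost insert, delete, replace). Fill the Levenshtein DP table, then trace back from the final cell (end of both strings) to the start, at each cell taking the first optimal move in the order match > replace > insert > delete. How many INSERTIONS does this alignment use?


Edit distance = 5. Backtracking from cell (5, 7) with preference match > replace > insert > delete,
then listing the resulting alignment 'accbd' -> 'bcdcaee' left to right:
  Step 1: replace a->b
  Step 2: keep 'c'
  Step 3: insert 'd' [insertion #1]
  Step 4: keep 'c'
  Step 5: insert 'a' [insertion #2]
  Step 6: replace b->e
  Step 7: replace d->e
Total insertions: 2

2


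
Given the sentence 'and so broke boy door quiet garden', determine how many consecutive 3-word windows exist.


Word trigrams from [7] words:
  Trigram 1: (and so broke)
  Trigram 2: (so broke boy)
  Trigram 3: (broke boy door)
  Trigram 4: (boy door quiet)
  Trigram 5: (door quiet garden)
Total word trigrams: 7 - 2 = 5

5


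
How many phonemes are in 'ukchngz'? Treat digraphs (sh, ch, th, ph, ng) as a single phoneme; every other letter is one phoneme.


Parsing 'ukchngz' greedily, digraphs first:
  'u' -> vowel phoneme (phonemes so far: 1)
  'k' -> consonant phoneme (phonemes so far: 2)
  'ch' -> digraph (1 consonant phoneme) (phonemes so far: 3)
  'ng' -> digraph (1 consonant phoneme) (phonemes so far: 4)
  'z' -> consonant phoneme (phonemes so far: 5)
Total phonemes: 5

5


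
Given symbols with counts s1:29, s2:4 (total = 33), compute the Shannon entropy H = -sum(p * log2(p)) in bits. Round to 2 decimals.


Computing entropy H = -sum(p_i * log2(p_i)):
  s1: p = 29/33 = 0.8788, -p*log2(p) = 0.1638
  s2: p = 4/33 = 0.1212, -p*log2(p) = 0.3690
H = sum of terms = 0.5328
Rounded to 2 decimals: 0.53

0.53


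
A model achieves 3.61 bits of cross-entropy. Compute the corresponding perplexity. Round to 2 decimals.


Perplexity formula: PP = 2^H
H = 3.61
PP = 2^3.61
Decompose: 2^3.61 = 2^3 * 2^0.61
2^3 = 8, 2^0.61 ~ 1.5262592
PP ~ 8 * 1.5262592 = 12.2100736
Rounded to 2 decimals: 12.21

12.21


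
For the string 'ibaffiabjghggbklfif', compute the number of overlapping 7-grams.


String 'ibaffiabjghggbklfif' has length L = 19.
Number of overlapping n-grams = L - n + 1
Substituting: 19 - 7 + 1 = 13

13


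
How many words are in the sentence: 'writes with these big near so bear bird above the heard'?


Counting words by splitting on spaces:
  Word 1: 'writes'
  Word 2: 'with'
  Word 3: 'these'
  Word 4: 'big'
  Word 5: 'near'
  Word 6: 'so'
  Word 7: 'bear'
  Word 8: 'bird'
  Word 9: 'above'
  Word 10: 'the'
  Word 11: 'heard'
Total words: 11

11


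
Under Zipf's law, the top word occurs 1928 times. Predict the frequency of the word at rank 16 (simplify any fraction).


Zipf's law: freq(rank) = f1 / rank
f1 = 1928, rank = 16
freq = 1928 / 16
GCD(1928, 16) = 8
Simplified: 241/2

241/2


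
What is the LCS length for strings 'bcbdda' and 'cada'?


DP table for LCS of 'bcbdda' and 'cada':
       c  a  d  a
    0  0  0  0  0
  b 0  0  0  0  0
  c 0  1  1  1  1
  b 0  1  1  1  1
  d 0  1  1  2  2
  d 0  1  1  2  2
  a 0  1  2  2  3
LCS: 'cda'
LCS length = 3

3
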